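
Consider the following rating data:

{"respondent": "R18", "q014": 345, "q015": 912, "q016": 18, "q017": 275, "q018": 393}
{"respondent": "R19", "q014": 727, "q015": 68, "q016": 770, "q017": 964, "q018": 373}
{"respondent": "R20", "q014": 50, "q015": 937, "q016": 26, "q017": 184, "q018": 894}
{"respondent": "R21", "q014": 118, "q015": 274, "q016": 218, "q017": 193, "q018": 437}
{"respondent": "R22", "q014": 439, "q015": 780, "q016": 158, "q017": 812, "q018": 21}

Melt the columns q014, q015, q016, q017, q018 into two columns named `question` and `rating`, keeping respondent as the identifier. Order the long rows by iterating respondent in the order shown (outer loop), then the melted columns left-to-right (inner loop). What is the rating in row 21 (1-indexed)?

439

25 rows total (5 × 5). Row 21: index ⌊(21-1)/5⌋ = 4 into respondent → R22; (21-1) mod 5 = 0 into the melted columns → q014.
So row 21 is (R22, q014, 439); rating = 439.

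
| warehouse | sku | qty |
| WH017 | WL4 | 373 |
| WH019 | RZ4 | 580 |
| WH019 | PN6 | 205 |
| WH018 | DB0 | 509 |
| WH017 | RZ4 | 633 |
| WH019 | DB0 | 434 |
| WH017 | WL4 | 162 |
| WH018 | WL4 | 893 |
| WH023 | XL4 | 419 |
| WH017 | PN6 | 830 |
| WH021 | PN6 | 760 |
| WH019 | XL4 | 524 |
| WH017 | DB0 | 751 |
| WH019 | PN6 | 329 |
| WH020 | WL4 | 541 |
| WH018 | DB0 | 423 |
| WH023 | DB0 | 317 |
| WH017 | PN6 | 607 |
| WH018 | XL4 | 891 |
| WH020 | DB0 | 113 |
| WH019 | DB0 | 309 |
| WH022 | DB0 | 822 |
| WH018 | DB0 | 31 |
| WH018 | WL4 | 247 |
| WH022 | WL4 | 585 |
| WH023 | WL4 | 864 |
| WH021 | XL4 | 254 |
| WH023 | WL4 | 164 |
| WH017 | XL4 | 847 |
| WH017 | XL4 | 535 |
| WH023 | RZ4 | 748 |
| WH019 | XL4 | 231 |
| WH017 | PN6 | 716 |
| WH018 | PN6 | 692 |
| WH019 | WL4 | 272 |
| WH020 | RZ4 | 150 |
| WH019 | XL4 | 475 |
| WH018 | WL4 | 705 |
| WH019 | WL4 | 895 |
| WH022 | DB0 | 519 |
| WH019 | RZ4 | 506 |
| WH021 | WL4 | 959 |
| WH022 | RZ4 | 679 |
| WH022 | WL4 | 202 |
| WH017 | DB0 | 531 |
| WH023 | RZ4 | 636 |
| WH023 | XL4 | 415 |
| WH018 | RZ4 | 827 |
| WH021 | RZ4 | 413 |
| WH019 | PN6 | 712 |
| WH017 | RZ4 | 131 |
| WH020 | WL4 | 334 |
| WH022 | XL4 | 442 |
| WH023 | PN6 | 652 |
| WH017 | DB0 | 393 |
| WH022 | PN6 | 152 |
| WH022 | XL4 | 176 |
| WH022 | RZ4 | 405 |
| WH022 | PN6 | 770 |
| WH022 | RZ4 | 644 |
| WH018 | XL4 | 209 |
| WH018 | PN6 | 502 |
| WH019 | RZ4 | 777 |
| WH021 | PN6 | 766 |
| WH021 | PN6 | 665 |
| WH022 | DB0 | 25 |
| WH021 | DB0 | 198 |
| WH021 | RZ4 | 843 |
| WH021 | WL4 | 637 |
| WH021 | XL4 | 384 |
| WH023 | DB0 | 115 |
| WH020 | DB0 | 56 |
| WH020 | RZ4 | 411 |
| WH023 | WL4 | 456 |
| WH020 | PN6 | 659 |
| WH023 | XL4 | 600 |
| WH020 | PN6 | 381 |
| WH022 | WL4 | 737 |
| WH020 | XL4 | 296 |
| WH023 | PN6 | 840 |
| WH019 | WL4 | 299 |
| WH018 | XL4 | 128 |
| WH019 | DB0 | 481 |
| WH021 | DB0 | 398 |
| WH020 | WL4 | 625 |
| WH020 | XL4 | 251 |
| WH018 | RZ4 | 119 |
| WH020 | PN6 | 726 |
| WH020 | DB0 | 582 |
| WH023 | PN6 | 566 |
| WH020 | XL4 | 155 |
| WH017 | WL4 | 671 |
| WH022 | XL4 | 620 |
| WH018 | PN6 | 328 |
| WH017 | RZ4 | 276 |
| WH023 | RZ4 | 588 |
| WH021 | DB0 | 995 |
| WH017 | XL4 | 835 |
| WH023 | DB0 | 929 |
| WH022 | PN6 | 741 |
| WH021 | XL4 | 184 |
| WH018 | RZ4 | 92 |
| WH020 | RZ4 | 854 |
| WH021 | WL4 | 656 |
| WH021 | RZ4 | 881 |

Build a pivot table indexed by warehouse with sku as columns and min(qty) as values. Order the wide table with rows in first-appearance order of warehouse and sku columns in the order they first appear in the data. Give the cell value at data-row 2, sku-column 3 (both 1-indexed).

With rows in first-appearance order of warehouse, row 2 is warehouse=WH019. sku columns in first-appearance order: WL4, RZ4, PN6, DB0, XL4; column 3 is PN6.
Long rows with warehouse=WH019, sku=PN6: min(205, 329, 712) = 205.

205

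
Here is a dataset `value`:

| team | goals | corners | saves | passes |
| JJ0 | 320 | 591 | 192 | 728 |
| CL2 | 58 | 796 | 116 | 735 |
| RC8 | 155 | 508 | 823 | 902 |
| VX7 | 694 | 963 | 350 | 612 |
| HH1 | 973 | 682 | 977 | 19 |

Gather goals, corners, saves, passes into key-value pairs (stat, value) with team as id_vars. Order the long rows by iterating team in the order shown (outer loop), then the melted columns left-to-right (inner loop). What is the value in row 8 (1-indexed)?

735

20 rows total (5 × 4). Row 8: index ⌊(8-1)/4⌋ = 1 into team → CL2; (8-1) mod 4 = 3 into the melted columns → passes.
So row 8 is (CL2, passes, 735); value = 735.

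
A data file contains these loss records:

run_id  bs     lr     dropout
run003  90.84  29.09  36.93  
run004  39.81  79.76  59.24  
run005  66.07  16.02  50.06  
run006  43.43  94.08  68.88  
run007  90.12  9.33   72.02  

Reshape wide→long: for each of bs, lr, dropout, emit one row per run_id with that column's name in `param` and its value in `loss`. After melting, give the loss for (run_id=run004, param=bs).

Unpivoting turns each (run_id, wide-column) pair into one long row.
The wide cell at row run004, column bs holds 39.81, so the long row (run004, bs) has loss=39.81.

39.81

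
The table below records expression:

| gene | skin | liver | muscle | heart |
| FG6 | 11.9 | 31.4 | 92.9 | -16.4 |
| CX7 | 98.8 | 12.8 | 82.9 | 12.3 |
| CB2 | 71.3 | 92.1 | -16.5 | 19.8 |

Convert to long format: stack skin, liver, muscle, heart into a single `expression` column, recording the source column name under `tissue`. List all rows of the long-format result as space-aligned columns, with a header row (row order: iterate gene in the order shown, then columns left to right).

Each (gene, column) pair becomes one row: 3 × 4 = 12 rows.
For example, (FG6, skin) → expression=11.9.

gene  tissue  expression
FG6   skin    11.9      
FG6   liver   31.4      
FG6   muscle  92.9      
FG6   heart   -16.4     
CX7   skin    98.8      
CX7   liver   12.8      
CX7   muscle  82.9      
CX7   heart   12.3      
CB2   skin    71.3      
CB2   liver   92.1      
CB2   muscle  -16.5     
CB2   heart   19.8      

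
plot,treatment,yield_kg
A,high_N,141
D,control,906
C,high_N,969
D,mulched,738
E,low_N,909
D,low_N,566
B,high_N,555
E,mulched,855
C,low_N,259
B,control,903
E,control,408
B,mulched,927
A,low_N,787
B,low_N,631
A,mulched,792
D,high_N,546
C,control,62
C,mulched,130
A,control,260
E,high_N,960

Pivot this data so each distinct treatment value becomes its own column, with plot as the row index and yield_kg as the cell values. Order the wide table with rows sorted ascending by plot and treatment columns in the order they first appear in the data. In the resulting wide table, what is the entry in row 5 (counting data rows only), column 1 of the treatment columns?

960

With rows sorted ascending by plot, row 5 is plot=E. treatment columns in first-appearance order: high_N, control, mulched, low_N; column 1 is high_N.
Long rows with plot=E, treatment=high_N: yield_kg = 960.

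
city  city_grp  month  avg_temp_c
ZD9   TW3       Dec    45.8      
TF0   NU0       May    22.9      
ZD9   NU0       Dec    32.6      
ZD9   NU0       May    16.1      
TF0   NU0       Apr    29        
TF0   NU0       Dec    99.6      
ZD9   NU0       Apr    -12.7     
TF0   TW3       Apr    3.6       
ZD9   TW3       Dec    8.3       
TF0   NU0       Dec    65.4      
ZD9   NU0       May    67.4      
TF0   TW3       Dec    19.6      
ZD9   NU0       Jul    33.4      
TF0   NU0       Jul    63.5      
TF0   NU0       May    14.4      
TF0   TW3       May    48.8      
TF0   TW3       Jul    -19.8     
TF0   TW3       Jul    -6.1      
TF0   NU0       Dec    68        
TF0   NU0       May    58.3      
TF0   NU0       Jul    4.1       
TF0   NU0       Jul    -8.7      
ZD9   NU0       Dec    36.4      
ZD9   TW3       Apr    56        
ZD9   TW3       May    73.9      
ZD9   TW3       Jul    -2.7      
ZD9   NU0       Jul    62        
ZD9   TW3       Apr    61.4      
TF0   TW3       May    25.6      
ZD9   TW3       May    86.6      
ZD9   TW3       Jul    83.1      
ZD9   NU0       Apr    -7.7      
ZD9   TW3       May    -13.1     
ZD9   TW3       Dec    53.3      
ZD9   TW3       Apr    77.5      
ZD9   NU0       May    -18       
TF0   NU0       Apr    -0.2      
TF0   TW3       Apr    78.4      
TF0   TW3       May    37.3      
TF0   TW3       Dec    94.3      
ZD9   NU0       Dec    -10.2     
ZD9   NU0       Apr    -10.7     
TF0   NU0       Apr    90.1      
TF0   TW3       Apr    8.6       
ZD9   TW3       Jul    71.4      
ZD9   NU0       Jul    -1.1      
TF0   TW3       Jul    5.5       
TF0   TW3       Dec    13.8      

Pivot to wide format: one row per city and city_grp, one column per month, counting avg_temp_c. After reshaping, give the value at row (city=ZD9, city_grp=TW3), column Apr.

Rows with city=ZD9, city_grp=TW3 and month=Apr: avg_temp_c values are 56, 61.4, 77.5.
3 rows match — count = 3.

3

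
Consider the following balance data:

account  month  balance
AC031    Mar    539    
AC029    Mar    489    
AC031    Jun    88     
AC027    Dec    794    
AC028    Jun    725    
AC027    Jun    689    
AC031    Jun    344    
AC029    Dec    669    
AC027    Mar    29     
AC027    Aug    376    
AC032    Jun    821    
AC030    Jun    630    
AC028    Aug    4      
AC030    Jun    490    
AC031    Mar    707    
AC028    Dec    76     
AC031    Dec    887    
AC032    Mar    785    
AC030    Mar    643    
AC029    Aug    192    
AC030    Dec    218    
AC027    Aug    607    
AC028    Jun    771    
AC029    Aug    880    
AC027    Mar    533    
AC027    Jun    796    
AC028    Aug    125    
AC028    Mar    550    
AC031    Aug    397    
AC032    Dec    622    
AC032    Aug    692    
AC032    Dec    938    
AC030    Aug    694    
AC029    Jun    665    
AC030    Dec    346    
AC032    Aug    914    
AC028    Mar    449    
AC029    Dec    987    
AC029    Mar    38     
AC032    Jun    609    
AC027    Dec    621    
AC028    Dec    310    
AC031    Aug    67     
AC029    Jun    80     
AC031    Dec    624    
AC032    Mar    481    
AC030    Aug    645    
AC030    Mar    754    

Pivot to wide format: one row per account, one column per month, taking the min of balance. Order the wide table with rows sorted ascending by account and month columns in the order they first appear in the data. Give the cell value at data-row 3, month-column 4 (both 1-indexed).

192

With rows sorted ascending by account, row 3 is account=AC029. month columns in first-appearance order: Mar, Jun, Dec, Aug; column 4 is Aug.
Long rows with account=AC029, month=Aug: min(192, 880) = 192.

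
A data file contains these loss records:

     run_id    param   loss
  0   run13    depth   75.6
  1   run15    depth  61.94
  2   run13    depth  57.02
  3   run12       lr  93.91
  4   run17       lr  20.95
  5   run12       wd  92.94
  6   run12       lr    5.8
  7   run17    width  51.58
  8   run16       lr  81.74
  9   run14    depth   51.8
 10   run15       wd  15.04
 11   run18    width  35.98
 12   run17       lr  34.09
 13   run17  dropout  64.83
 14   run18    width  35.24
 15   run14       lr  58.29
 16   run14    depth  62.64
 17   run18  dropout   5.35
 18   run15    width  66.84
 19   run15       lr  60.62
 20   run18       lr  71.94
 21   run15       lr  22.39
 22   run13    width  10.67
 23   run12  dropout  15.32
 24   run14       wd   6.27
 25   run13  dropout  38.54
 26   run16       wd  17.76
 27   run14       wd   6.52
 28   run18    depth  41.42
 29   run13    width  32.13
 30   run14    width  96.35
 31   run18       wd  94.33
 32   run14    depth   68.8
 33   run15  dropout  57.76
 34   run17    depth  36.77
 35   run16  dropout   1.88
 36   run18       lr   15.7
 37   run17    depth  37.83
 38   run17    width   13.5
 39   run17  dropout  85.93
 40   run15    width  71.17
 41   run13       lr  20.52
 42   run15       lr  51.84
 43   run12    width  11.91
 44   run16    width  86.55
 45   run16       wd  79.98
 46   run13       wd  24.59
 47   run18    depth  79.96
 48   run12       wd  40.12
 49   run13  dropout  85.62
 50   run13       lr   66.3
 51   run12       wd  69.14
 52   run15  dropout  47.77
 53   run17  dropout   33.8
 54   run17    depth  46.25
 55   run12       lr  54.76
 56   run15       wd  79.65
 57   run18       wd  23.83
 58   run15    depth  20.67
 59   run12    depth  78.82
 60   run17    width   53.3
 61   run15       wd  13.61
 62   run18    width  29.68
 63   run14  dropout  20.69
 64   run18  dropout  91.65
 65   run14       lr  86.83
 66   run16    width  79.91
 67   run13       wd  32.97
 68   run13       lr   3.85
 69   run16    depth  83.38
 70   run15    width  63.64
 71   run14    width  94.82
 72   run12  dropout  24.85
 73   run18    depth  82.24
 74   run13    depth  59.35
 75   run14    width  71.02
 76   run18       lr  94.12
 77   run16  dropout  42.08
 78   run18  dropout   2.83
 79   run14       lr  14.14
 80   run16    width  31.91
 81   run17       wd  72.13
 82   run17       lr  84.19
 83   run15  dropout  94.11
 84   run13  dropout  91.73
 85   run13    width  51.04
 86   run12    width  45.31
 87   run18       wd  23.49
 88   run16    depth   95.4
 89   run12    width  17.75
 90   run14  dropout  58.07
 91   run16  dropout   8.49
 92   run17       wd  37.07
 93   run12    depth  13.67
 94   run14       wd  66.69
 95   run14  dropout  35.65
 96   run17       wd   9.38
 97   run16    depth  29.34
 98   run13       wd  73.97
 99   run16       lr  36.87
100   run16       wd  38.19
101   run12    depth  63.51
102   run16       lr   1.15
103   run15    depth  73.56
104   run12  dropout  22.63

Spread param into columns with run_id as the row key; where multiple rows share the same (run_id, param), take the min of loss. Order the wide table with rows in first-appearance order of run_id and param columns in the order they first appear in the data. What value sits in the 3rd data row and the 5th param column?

With rows in first-appearance order of run_id, row 3 is run_id=run12. param columns in first-appearance order: depth, lr, wd, width, dropout; column 5 is dropout.
Long rows with run_id=run12, param=dropout: min(15.32, 24.85, 22.63) = 15.32.

15.32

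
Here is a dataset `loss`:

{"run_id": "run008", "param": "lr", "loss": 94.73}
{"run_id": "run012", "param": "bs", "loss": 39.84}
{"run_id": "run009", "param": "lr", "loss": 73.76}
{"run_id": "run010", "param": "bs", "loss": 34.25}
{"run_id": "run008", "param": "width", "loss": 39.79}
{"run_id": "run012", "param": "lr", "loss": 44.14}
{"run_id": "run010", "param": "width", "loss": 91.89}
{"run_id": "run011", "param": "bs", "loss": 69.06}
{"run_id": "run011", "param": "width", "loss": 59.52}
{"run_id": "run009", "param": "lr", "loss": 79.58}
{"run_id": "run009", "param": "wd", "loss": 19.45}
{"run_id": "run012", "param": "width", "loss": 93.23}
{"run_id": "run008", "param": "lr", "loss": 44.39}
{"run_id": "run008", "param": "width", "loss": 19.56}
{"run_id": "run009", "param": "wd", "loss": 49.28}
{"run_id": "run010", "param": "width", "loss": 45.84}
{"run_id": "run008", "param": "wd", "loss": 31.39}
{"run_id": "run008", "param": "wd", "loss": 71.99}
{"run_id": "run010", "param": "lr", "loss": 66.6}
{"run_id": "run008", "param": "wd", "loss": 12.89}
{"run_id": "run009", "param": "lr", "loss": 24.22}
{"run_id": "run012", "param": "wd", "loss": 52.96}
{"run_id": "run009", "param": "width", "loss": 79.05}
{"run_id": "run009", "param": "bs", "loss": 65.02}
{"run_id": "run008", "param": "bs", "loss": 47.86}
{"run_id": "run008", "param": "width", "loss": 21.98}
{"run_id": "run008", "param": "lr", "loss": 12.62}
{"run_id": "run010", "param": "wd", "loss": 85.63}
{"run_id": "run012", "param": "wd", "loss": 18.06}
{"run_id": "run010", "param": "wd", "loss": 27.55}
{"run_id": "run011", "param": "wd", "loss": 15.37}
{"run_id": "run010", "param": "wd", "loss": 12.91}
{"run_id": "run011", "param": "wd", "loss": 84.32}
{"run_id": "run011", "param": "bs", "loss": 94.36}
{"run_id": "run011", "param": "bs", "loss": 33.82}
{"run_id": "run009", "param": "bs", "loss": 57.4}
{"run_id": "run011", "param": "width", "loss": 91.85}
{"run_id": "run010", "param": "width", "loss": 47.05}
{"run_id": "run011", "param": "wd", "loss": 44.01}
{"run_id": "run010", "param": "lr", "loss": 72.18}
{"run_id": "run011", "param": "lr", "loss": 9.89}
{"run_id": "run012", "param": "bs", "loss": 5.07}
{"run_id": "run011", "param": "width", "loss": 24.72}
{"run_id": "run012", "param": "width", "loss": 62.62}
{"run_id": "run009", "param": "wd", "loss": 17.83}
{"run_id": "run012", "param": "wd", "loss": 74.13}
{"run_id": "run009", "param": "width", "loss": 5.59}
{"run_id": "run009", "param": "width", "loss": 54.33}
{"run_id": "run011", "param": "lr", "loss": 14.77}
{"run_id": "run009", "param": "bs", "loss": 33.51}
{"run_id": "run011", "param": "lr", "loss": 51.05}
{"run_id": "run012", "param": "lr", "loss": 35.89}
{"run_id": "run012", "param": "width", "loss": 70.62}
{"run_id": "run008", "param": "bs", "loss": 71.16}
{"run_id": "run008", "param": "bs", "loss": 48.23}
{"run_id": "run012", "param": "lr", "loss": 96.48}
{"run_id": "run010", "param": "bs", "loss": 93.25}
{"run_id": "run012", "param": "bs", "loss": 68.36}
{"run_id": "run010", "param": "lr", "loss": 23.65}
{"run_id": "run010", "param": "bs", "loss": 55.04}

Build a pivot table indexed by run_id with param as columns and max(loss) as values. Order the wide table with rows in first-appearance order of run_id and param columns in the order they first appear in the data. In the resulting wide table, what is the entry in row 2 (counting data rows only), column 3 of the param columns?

93.23

With rows in first-appearance order of run_id, row 2 is run_id=run012. param columns in first-appearance order: lr, bs, width, wd; column 3 is width.
Long rows with run_id=run012, param=width: max(93.23, 62.62, 70.62) = 93.23.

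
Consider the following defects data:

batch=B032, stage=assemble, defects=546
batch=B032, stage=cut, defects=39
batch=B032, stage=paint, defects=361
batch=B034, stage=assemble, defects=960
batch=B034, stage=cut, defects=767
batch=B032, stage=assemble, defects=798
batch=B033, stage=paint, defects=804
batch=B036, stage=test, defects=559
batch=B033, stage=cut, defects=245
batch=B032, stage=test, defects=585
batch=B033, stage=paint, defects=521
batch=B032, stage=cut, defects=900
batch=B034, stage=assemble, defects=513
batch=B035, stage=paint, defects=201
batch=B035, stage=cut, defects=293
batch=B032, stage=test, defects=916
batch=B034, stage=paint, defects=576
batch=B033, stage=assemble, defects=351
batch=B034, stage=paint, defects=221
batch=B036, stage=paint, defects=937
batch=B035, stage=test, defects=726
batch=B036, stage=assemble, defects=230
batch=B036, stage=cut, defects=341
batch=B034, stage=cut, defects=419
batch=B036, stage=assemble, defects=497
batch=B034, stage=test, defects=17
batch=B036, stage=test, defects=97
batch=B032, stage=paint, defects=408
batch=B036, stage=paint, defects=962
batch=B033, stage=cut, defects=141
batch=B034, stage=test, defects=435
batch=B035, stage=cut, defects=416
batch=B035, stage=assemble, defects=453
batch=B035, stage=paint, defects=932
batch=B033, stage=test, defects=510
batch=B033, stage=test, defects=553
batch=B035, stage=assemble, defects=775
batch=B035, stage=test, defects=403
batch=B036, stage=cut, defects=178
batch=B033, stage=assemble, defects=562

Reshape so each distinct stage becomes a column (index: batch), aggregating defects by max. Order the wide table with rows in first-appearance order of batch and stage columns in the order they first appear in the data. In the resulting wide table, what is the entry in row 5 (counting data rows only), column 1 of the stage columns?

With rows in first-appearance order of batch, row 5 is batch=B035. stage columns in first-appearance order: assemble, cut, paint, test; column 1 is assemble.
Long rows with batch=B035, stage=assemble: max(453, 775) = 775.

775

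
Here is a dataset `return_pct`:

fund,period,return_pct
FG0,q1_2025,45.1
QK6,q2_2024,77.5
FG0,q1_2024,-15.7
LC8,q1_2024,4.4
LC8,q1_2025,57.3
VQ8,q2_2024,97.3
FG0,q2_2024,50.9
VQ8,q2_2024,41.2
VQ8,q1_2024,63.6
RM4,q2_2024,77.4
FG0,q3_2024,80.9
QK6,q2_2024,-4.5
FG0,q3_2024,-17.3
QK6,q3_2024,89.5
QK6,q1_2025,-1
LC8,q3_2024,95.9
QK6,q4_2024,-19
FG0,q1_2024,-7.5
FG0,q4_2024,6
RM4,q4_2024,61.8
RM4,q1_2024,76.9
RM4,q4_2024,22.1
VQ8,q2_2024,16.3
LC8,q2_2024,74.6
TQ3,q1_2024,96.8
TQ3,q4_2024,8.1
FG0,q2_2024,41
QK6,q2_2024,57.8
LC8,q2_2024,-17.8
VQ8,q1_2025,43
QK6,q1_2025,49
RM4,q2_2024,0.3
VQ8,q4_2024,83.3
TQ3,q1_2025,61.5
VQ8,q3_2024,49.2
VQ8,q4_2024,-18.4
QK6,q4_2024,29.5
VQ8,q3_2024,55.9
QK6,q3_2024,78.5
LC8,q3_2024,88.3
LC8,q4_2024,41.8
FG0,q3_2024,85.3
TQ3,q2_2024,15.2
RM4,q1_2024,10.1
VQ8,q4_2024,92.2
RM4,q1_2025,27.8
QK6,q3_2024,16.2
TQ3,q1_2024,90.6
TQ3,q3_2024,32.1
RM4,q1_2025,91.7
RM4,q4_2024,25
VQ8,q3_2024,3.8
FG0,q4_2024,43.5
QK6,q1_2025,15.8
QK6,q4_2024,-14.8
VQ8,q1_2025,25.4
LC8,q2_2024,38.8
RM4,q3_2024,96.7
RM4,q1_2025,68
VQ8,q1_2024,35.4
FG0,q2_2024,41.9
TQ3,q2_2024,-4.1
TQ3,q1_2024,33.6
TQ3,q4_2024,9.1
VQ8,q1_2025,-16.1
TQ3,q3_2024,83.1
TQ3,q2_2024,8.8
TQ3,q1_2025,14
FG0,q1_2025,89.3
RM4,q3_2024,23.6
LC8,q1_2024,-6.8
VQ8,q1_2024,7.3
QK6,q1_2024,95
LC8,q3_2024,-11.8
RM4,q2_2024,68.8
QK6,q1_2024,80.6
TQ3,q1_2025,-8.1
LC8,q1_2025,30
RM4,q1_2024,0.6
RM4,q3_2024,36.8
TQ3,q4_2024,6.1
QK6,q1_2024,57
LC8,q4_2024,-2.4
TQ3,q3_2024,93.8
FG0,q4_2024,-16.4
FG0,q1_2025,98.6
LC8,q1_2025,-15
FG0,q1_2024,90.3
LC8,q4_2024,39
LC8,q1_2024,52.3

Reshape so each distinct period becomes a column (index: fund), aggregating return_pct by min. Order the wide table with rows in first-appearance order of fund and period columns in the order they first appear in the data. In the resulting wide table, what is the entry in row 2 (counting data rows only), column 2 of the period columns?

With rows in first-appearance order of fund, row 2 is fund=QK6. period columns in first-appearance order: q1_2025, q2_2024, q1_2024, q3_2024, q4_2024; column 2 is q2_2024.
Long rows with fund=QK6, period=q2_2024: min(77.5, -4.5, 57.8) = -4.5.

-4.5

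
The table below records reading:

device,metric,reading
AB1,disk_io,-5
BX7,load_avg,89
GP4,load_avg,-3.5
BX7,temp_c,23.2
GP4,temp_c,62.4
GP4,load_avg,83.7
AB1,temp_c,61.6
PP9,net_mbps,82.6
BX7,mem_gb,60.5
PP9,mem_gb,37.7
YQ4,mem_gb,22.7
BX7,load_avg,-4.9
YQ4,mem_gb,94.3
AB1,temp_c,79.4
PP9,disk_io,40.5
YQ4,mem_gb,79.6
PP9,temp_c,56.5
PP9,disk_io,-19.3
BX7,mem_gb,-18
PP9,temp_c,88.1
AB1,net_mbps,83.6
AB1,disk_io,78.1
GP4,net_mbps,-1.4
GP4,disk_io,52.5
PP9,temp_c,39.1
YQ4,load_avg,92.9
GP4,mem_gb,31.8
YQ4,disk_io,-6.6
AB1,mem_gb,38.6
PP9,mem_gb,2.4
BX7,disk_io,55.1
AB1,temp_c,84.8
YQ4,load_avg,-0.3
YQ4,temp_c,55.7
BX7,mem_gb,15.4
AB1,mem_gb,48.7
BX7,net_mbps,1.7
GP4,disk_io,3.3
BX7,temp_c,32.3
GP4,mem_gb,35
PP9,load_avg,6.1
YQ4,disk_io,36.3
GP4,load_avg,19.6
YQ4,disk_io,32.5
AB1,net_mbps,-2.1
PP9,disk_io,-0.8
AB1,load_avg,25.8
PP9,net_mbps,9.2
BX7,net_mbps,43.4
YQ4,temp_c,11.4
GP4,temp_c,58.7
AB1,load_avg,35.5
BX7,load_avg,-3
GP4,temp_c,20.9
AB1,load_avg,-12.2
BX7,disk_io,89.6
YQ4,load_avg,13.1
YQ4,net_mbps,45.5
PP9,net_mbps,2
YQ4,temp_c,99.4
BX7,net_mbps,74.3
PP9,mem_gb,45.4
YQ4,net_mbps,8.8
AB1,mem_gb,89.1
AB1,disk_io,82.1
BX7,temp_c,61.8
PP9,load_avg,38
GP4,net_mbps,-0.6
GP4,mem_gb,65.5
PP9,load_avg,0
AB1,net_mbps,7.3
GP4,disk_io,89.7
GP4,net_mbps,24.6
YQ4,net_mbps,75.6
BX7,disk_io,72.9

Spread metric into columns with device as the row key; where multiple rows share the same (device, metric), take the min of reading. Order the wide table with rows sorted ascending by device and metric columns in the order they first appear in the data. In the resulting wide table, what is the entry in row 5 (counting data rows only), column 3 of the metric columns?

11.4

With rows sorted ascending by device, row 5 is device=YQ4. metric columns in first-appearance order: disk_io, load_avg, temp_c, net_mbps, mem_gb; column 3 is temp_c.
Long rows with device=YQ4, metric=temp_c: min(55.7, 11.4, 99.4) = 11.4.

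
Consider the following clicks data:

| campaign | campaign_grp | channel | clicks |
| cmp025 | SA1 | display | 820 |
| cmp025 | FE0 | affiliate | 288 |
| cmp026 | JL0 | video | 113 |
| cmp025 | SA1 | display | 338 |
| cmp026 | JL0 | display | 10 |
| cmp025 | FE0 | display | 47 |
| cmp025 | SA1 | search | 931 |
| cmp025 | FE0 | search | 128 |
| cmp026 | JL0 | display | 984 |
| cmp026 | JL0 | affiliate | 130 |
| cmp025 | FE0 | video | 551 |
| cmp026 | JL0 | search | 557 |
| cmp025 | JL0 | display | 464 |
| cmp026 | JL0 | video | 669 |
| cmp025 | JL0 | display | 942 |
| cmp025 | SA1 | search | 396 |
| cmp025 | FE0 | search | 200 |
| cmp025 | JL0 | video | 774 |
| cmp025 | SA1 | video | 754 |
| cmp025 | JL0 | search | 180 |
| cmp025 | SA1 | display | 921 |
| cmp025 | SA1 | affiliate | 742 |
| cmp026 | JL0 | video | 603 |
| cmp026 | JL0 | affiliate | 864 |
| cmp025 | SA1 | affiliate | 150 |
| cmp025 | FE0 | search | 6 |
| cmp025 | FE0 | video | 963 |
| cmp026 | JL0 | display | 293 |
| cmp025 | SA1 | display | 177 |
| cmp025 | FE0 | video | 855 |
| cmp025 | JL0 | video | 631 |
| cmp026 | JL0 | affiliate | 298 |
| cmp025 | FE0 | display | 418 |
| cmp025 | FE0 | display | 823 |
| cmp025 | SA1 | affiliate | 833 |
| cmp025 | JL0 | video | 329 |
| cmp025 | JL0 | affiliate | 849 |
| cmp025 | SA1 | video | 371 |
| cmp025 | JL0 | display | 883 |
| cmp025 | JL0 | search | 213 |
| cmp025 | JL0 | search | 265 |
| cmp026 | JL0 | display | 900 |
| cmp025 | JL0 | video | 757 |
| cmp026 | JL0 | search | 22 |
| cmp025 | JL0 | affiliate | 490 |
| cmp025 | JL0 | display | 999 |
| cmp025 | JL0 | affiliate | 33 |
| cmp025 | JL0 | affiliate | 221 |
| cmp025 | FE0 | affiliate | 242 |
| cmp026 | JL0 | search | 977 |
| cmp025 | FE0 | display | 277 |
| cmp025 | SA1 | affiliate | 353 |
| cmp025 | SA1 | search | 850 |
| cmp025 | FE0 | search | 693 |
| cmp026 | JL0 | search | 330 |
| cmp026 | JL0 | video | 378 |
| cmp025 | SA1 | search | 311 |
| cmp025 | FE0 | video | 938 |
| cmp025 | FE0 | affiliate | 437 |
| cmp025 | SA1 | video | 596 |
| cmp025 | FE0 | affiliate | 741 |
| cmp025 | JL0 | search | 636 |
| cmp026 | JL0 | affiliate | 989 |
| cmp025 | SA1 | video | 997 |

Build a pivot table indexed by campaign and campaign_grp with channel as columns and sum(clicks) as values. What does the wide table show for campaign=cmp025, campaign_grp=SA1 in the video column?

2718

Rows with campaign=cmp025, campaign_grp=SA1 and channel=video: clicks values are 754, 371, 596, 997.
754 + 371 + 596 + 997 = 2718.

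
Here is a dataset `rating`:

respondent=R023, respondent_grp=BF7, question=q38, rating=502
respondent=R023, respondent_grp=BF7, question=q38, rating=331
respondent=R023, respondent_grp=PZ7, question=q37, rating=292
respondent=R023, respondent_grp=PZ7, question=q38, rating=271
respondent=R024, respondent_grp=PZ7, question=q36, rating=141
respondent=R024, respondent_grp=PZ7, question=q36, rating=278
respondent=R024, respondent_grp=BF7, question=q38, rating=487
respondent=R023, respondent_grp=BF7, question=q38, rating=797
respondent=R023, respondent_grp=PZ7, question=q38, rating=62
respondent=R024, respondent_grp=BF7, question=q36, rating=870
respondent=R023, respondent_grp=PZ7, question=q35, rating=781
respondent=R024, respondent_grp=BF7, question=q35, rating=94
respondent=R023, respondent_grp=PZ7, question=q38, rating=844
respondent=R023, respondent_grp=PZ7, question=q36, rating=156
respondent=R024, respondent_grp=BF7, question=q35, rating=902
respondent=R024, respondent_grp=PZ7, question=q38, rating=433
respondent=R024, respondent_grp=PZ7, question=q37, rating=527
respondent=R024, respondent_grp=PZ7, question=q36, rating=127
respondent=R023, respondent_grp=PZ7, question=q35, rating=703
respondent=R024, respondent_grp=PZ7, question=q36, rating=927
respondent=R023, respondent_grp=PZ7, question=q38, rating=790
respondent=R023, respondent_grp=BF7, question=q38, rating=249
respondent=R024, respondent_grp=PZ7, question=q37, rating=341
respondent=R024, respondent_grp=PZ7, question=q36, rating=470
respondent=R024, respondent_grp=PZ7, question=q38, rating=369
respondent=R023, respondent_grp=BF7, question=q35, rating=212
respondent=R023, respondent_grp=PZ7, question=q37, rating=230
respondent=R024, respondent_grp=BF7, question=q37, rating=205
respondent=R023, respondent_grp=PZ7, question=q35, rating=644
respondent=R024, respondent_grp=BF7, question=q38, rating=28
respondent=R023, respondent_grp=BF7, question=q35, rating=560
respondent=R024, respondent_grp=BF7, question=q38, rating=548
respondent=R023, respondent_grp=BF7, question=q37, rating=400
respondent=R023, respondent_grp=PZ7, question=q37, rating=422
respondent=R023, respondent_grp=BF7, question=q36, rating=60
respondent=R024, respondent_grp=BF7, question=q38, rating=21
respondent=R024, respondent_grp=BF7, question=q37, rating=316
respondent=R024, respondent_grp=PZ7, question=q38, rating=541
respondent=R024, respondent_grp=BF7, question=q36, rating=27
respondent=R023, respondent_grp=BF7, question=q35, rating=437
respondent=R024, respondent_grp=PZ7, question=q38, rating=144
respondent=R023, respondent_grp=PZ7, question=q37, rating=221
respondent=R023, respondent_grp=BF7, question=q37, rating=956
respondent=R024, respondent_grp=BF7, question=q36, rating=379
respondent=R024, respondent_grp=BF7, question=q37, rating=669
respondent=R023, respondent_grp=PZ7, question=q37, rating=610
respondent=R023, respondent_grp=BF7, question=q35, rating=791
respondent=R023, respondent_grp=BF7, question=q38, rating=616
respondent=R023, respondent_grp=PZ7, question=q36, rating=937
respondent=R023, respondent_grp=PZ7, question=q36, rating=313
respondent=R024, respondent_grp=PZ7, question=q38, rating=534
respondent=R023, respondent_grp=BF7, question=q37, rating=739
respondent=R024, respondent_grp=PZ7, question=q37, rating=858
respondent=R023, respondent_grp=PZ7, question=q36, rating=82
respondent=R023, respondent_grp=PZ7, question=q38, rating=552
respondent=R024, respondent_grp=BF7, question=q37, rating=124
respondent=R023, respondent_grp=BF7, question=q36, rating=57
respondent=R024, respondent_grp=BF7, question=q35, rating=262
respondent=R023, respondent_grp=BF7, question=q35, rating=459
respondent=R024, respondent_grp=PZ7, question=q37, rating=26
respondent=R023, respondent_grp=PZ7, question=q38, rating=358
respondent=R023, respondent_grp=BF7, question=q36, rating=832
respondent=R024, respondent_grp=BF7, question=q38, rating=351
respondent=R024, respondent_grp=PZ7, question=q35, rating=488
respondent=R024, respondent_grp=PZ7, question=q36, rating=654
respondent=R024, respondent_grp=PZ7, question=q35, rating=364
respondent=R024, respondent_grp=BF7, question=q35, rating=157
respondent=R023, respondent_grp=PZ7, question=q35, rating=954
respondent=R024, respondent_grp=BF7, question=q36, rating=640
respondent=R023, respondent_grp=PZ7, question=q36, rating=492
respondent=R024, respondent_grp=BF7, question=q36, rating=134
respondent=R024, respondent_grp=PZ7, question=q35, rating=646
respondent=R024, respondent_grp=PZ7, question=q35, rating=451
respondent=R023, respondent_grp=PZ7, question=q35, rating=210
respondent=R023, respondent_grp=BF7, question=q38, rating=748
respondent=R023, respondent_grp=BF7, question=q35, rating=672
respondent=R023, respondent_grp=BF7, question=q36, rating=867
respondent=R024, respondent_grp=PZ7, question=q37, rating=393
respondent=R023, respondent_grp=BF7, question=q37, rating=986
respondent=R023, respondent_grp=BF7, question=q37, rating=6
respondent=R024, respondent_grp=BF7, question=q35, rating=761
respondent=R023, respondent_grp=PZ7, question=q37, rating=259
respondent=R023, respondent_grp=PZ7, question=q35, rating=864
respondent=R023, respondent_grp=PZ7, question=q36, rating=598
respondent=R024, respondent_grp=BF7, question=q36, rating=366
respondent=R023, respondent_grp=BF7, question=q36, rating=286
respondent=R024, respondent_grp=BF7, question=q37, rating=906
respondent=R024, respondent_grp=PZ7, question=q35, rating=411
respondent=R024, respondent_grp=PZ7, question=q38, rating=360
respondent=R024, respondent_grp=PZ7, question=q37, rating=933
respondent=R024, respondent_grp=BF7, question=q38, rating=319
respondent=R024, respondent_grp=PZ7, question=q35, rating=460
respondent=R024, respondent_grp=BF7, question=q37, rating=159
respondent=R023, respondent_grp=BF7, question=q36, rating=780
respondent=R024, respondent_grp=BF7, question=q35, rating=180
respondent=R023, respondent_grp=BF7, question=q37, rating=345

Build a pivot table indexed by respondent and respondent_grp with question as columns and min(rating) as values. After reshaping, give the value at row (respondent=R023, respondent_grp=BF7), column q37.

Rows with respondent=R023, respondent_grp=BF7 and question=q37: rating values are 400, 956, 739, 986, 6, 345.
min(400, 956, 739, 986, 6, 345) = 6.

6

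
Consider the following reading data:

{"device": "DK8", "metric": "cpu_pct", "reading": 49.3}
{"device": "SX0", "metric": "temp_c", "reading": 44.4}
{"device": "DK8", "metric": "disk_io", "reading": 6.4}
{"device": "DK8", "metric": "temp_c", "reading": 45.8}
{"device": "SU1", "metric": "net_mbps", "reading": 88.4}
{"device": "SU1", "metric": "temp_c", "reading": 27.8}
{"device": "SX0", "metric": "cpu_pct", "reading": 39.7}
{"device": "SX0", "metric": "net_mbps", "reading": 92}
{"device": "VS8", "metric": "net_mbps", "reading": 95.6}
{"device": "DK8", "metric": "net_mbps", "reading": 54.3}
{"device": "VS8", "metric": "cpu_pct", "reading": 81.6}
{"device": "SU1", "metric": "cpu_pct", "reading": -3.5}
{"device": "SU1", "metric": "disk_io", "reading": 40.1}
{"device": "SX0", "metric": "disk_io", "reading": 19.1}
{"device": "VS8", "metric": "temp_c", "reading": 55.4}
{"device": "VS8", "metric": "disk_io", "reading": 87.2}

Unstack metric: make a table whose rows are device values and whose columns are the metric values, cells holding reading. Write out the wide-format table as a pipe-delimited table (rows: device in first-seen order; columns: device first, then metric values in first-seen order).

| device | cpu_pct | temp_c | disk_io | net_mbps |
| DK8 | 49.3 | 45.8 | 6.4 | 54.3 |
| SX0 | 39.7 | 44.4 | 19.1 | 92 |
| SU1 | -3.5 | 27.8 | 40.1 | 88.4 |
| VS8 | 81.6 | 55.4 | 87.2 | 95.6 |

Columns: device plus the 4 distinct metric values (cpu_pct, temp_c, disk_io, net_mbps).
For example, row DK8 column cpu_pct takes reading=49.3 from the long row (DK8, cpu_pct).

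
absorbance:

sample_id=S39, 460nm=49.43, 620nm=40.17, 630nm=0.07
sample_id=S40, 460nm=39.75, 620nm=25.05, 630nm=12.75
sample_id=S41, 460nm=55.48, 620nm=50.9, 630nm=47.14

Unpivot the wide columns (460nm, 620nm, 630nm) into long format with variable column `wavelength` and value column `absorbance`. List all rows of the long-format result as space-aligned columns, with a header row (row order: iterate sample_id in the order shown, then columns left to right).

Each (sample_id, column) pair becomes one row: 3 × 3 = 9 rows.
For example, (S39, 460nm) → absorbance=49.43.

sample_id  wavelength  absorbance
S39        460nm       49.43     
S39        620nm       40.17     
S39        630nm       0.07      
S40        460nm       39.75     
S40        620nm       25.05     
S40        630nm       12.75     
S41        460nm       55.48     
S41        620nm       50.9      
S41        630nm       47.14     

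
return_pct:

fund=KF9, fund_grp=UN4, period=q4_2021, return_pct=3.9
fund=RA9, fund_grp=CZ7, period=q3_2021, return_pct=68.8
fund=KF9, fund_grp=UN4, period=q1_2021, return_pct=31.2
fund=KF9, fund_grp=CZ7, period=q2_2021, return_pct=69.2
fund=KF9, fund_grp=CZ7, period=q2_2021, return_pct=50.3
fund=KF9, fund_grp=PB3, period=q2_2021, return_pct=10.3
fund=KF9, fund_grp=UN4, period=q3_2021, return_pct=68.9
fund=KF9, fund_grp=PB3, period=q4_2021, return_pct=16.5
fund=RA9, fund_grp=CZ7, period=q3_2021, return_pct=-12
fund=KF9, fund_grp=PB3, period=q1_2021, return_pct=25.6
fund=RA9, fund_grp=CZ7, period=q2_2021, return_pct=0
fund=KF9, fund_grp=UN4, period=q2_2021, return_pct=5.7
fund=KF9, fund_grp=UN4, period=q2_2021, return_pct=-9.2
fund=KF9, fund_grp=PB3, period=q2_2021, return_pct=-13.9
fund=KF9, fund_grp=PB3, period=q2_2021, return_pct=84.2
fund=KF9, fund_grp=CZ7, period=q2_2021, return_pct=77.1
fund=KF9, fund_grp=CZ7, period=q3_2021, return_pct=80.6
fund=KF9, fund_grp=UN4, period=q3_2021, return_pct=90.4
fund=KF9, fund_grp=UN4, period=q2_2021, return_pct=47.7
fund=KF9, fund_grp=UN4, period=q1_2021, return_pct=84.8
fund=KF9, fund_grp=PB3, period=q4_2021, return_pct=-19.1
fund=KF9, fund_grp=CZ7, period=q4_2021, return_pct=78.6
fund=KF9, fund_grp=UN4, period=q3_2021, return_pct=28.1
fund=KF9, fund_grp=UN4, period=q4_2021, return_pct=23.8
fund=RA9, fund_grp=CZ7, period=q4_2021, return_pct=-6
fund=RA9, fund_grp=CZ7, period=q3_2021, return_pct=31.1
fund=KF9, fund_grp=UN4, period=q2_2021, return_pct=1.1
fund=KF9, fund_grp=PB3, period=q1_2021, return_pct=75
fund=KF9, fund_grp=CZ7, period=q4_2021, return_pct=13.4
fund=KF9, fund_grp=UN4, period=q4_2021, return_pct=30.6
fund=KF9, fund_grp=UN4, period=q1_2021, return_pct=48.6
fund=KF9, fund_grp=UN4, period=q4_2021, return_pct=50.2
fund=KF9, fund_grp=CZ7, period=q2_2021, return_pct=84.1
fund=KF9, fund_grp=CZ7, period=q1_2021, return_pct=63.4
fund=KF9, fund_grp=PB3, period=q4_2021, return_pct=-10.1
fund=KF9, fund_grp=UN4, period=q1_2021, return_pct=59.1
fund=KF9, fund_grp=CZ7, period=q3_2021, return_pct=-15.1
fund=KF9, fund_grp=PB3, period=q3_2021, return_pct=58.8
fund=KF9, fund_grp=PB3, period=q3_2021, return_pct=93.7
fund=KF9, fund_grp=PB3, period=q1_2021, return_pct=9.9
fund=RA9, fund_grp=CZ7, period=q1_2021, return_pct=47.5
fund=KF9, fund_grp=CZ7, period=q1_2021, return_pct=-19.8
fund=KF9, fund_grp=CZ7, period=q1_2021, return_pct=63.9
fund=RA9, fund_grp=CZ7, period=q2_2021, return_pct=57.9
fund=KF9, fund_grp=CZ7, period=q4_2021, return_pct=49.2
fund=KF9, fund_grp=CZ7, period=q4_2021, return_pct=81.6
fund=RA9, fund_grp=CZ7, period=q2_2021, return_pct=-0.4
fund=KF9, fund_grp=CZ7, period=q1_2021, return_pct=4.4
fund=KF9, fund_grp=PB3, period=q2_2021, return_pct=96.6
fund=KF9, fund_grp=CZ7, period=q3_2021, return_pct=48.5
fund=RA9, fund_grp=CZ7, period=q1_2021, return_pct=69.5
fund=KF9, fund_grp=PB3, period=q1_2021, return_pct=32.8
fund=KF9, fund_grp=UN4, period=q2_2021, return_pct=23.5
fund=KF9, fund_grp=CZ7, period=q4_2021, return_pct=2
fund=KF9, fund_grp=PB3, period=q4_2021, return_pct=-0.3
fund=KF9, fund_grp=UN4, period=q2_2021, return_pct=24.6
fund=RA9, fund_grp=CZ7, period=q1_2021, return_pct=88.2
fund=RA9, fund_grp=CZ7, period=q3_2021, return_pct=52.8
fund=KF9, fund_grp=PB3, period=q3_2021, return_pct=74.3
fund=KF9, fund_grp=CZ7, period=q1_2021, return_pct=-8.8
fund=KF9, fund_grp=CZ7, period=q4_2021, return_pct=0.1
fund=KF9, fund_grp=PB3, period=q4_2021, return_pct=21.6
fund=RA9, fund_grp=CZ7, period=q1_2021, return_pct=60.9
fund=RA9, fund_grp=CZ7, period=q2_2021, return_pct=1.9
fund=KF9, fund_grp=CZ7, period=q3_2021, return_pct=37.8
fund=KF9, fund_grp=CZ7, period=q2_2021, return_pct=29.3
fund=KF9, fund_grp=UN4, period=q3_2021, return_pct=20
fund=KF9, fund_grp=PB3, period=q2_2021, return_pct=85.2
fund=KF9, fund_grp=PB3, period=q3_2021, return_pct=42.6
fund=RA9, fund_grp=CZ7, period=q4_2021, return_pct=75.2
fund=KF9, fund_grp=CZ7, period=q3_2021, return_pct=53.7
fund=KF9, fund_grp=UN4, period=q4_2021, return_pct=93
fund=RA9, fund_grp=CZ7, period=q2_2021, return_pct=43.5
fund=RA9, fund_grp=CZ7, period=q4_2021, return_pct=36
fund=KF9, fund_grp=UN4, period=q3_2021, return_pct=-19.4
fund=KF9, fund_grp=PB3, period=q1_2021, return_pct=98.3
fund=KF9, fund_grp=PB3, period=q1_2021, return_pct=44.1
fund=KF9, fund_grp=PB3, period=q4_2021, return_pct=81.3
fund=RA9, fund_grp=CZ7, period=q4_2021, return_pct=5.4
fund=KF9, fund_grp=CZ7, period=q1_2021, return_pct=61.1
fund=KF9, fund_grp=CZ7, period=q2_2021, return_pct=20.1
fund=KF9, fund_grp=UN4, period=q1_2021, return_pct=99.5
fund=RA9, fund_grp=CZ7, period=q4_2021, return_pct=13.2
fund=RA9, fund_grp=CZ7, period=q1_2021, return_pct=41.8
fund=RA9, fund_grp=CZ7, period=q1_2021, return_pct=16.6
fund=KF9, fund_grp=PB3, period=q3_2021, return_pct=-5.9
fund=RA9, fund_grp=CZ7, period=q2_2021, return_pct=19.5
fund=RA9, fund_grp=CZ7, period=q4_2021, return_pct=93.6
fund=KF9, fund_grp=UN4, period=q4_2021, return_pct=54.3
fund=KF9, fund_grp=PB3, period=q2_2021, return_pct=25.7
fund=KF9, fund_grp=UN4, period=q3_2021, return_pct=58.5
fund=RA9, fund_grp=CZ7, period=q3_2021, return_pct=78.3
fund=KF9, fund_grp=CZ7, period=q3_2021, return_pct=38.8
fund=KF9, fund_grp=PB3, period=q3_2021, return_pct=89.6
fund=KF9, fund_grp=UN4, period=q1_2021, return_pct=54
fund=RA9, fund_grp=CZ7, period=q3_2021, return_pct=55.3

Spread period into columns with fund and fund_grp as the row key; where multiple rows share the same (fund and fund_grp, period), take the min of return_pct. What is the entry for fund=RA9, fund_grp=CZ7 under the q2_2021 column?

Rows with fund=RA9, fund_grp=CZ7 and period=q2_2021: return_pct values are 0, 57.9, -0.4, 1.9, 43.5, 19.5.
min(0, 57.9, -0.4, 1.9, 43.5, 19.5) = -0.4.

-0.4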